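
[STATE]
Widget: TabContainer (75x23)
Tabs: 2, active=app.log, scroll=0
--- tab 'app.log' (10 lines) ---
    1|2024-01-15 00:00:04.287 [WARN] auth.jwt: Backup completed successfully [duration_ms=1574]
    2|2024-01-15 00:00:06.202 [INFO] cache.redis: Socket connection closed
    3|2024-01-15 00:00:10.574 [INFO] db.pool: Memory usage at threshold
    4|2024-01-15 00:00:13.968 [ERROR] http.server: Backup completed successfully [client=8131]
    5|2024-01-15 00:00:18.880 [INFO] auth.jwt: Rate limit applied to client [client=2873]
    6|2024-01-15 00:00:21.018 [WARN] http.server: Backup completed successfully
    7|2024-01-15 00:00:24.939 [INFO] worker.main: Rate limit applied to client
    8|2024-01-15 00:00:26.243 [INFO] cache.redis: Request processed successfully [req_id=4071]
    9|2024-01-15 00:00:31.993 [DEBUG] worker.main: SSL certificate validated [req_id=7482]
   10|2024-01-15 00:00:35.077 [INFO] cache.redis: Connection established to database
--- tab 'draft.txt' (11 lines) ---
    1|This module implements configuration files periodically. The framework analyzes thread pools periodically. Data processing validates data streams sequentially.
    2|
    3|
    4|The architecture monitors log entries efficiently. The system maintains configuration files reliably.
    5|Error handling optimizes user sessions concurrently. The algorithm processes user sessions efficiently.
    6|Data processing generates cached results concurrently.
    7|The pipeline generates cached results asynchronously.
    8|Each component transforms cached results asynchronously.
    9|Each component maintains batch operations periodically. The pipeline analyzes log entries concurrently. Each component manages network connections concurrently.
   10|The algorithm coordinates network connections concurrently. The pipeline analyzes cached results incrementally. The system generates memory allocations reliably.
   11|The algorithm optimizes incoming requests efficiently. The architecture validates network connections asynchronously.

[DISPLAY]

[app.log]│ draft.txt                                                       
───────────────────────────────────────────────────────────────────────────
2024-01-15 00:00:04.287 [WARN] auth.jwt: Backup completed successfully [dur
2024-01-15 00:00:06.202 [INFO] cache.redis: Socket connection closed       
2024-01-15 00:00:10.574 [INFO] db.pool: Memory usage at threshold          
2024-01-15 00:00:13.968 [ERROR] http.server: Backup completed successfully 
2024-01-15 00:00:18.880 [INFO] auth.jwt: Rate limit applied to client [clie
2024-01-15 00:00:21.018 [WARN] http.server: Backup completed successfully  
2024-01-15 00:00:24.939 [INFO] worker.main: Rate limit applied to client   
2024-01-15 00:00:26.243 [INFO] cache.redis: Request processed successfully 
2024-01-15 00:00:31.993 [DEBUG] worker.main: SSL certificate validated [req
2024-01-15 00:00:35.077 [INFO] cache.redis: Connection established to datab
                                                                           
                                                                           
                                                                           
                                                                           
                                                                           
                                                                           
                                                                           
                                                                           
                                                                           
                                                                           
                                                                           


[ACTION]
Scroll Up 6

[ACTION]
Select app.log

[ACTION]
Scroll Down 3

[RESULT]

[app.log]│ draft.txt                                                       
───────────────────────────────────────────────────────────────────────────
2024-01-15 00:00:13.968 [ERROR] http.server: Backup completed successfully 
2024-01-15 00:00:18.880 [INFO] auth.jwt: Rate limit applied to client [clie
2024-01-15 00:00:21.018 [WARN] http.server: Backup completed successfully  
2024-01-15 00:00:24.939 [INFO] worker.main: Rate limit applied to client   
2024-01-15 00:00:26.243 [INFO] cache.redis: Request processed successfully 
2024-01-15 00:00:31.993 [DEBUG] worker.main: SSL certificate validated [req
2024-01-15 00:00:35.077 [INFO] cache.redis: Connection established to datab
                                                                           
                                                                           
                                                                           
                                                                           
                                                                           
                                                                           
                                                                           
                                                                           
                                                                           
                                                                           
                                                                           
                                                                           
                                                                           
                                                                           


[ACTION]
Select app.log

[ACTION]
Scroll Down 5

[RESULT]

[app.log]│ draft.txt                                                       
───────────────────────────────────────────────────────────────────────────
2024-01-15 00:00:21.018 [WARN] http.server: Backup completed successfully  
2024-01-15 00:00:24.939 [INFO] worker.main: Rate limit applied to client   
2024-01-15 00:00:26.243 [INFO] cache.redis: Request processed successfully 
2024-01-15 00:00:31.993 [DEBUG] worker.main: SSL certificate validated [req
2024-01-15 00:00:35.077 [INFO] cache.redis: Connection established to datab
                                                                           
                                                                           
                                                                           
                                                                           
                                                                           
                                                                           
                                                                           
                                                                           
                                                                           
                                                                           
                                                                           
                                                                           
                                                                           
                                                                           
                                                                           
                                                                           


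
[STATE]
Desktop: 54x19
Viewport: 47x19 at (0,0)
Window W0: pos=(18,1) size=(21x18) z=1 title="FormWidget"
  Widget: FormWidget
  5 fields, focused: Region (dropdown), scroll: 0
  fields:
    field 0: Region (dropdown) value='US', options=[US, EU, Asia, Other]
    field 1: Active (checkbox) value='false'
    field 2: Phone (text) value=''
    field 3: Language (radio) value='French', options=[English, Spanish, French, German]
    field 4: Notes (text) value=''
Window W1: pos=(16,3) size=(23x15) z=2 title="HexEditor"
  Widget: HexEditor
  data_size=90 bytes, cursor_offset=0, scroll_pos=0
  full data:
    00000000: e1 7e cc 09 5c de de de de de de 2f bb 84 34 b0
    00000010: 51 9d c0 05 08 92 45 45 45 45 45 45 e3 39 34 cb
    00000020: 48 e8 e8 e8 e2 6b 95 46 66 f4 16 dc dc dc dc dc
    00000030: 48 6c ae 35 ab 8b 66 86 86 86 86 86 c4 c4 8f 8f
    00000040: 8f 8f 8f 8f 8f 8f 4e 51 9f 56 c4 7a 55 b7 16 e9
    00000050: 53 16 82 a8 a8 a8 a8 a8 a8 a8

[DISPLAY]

                                               
                  ┏━━━━━━━━━━━━━━━━━━━┓        
                  ┃ FormWidget        ┃        
                ┏━━━━━━━━━━━━━━━━━━━━━┓        
                ┃ HexEditor           ┃        
                ┠─────────────────────┨        
                ┃00000000  E1 7e cc 09┃        
                ┃00000010  51 9d c0 05┃        
                ┃00000020  48 e8 e8 e8┃        
                ┃00000030  48 6c ae 35┃        
                ┃00000040  8f 8f 8f 8f┃        
                ┃00000050  53 16 82 a8┃        
                ┃                     ┃        
                ┃                     ┃        
                ┃                     ┃        
                ┃                     ┃        
                ┃                     ┃        
                ┗━━━━━━━━━━━━━━━━━━━━━┛        
                  ┗━━━━━━━━━━━━━━━━━━━┛        


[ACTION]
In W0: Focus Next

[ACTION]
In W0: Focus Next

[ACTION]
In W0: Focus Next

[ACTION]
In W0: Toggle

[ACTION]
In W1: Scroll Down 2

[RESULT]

                                               
                  ┏━━━━━━━━━━━━━━━━━━━┓        
                  ┃ FormWidget        ┃        
                ┏━━━━━━━━━━━━━━━━━━━━━┓        
                ┃ HexEditor           ┃        
                ┠─────────────────────┨        
                ┃00000020  48 e8 e8 e8┃        
                ┃00000030  48 6c ae 35┃        
                ┃00000040  8f 8f 8f 8f┃        
                ┃00000050  53 16 82 a8┃        
                ┃                     ┃        
                ┃                     ┃        
                ┃                     ┃        
                ┃                     ┃        
                ┃                     ┃        
                ┃                     ┃        
                ┃                     ┃        
                ┗━━━━━━━━━━━━━━━━━━━━━┛        
                  ┗━━━━━━━━━━━━━━━━━━━┛        


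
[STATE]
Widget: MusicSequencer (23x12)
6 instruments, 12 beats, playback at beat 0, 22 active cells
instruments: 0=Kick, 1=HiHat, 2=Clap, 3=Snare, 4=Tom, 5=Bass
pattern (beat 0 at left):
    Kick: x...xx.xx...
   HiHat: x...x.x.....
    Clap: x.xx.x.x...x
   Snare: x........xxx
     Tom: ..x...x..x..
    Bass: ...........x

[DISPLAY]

      ▼12345678901     
  Kick█···██·██···     
 HiHat█···█·█·····     
  Clap█·██·█·█···█     
 Snare█········███     
   Tom··█···█··█··     
  Bass···········█     
                       
                       
                       
                       
                       


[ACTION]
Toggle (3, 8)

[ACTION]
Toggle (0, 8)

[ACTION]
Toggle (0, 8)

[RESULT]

      ▼12345678901     
  Kick█···██·██···     
 HiHat█···█·█·····     
  Clap█·██·█·█···█     
 Snare█·······████     
   Tom··█···█··█··     
  Bass···········█     
                       
                       
                       
                       
                       


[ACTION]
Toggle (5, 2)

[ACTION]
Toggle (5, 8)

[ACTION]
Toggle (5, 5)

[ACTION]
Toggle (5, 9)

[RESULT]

      ▼12345678901     
  Kick█···██·██···     
 HiHat█···█·█·····     
  Clap█·██·█·█···█     
 Snare█·······████     
   Tom··█···█··█··     
  Bass··█··█··██·█     
                       
                       
                       
                       
                       


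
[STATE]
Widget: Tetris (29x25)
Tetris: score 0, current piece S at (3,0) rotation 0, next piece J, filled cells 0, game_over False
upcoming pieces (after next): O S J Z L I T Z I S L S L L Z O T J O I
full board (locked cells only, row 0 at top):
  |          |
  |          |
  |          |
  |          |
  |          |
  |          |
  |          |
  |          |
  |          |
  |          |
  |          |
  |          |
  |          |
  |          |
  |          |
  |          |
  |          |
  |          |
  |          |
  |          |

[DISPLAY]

    ░░    │Next:             
   ░░     │█                 
          │███               
          │                  
          │                  
          │                  
          │Score:            
          │0                 
          │                  
          │                  
          │                  
          │                  
          │                  
          │                  
          │                  
          │                  
          │                  
          │                  
          │                  
          │                  
          │                  
          │                  
          │                  
          │                  
          │                  


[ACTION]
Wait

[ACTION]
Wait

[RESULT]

          │Next:             
          │█                 
    ░░    │███               
   ░░     │                  
          │                  
          │                  
          │Score:            
          │0                 
          │                  
          │                  
          │                  
          │                  
          │                  
          │                  
          │                  
          │                  
          │                  
          │                  
          │                  
          │                  
          │                  
          │                  
          │                  
          │                  
          │                  


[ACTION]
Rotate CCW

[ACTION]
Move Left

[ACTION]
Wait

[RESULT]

          │Next:             
          │█                 
          │███               
  ░       │                  
  ░░      │                  
   ░      │                  
          │Score:            
          │0                 
          │                  
          │                  
          │                  
          │                  
          │                  
          │                  
          │                  
          │                  
          │                  
          │                  
          │                  
          │                  
          │                  
          │                  
          │                  
          │                  
          │                  


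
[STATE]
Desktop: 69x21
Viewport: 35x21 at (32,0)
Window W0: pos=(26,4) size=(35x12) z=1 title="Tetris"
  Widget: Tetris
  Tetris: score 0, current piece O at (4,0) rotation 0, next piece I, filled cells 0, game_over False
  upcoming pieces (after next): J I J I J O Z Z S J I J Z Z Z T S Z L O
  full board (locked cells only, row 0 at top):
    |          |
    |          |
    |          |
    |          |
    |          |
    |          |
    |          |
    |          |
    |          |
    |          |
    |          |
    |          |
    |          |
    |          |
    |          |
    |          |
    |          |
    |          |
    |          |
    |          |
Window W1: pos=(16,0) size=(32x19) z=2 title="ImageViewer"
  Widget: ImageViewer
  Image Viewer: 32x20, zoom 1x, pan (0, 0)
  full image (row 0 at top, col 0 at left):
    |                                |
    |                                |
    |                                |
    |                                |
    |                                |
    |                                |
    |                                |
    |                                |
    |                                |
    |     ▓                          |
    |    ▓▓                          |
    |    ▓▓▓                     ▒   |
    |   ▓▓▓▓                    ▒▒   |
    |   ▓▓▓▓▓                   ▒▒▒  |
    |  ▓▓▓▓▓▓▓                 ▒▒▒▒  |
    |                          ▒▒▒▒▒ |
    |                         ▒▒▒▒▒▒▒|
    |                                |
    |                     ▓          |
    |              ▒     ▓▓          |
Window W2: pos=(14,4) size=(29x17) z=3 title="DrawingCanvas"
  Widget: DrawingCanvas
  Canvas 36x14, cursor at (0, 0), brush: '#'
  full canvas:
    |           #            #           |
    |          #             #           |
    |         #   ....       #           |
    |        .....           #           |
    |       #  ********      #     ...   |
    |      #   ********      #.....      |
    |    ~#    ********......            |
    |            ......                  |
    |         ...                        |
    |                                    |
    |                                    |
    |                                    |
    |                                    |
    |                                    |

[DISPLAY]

━━━━━━━━━━━━━━━┓                   
               ┃                   
───────────────┨                   
               ┃                   
━━━━━━━━━━┓    ┃━━━━━━━━━━━━┓      
          ┃    ┃            ┃      
──────────┨    ┃────────────┨      
       #  ┃    ┃            ┃      
       #  ┃    ┃            ┃      
       #  ┃    ┃            ┃      
       #  ┃    ┃            ┃      
*      #  ┃    ┃            ┃      
*      #..┃    ┃            ┃      
*......   ┃    ┃            ┃      
.         ┃  ▒ ┃            ┃      
          ┃ ▒▒ ┃━━━━━━━━━━━━┛      
          ┃ ▒▒▒┃                   
          ┃▒▒▒▒┃                   
          ┃━━━━┛                   
          ┃                        
━━━━━━━━━━┛                        


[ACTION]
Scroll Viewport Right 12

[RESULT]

━━━━━━━━━━━━━┓                     
             ┃                     
─────────────┨                     
             ┃                     
━━━━━━━━┓    ┃━━━━━━━━━━━━┓        
        ┃    ┃            ┃        
────────┨    ┃────────────┨        
     #  ┃    ┃            ┃        
     #  ┃    ┃            ┃        
     #  ┃    ┃            ┃        
     #  ┃    ┃            ┃        
     #  ┃    ┃            ┃        
     #..┃    ┃            ┃        
.....   ┃    ┃            ┃        
        ┃  ▒ ┃            ┃        
        ┃ ▒▒ ┃━━━━━━━━━━━━┛        
        ┃ ▒▒▒┃                     
        ┃▒▒▒▒┃                     
        ┃━━━━┛                     
        ┃                          
━━━━━━━━┛                          


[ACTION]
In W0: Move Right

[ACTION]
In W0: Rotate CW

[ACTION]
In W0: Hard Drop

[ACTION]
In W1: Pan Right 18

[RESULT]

━━━━━━━━━━━━━┓                     
             ┃                     
─────────────┨                     
             ┃                     
━━━━━━━━┓    ┃━━━━━━━━━━━━┓        
        ┃    ┃            ┃        
────────┨    ┃────────────┨        
     #  ┃    ┃            ┃        
     #  ┃    ┃            ┃        
     #  ┃    ┃            ┃        
     #  ┃    ┃            ┃        
     #  ┃    ┃            ┃        
     #..┃    ┃            ┃        
.....   ┃    ┃            ┃        
        ┃    ┃            ┃        
        ┃    ┃━━━━━━━━━━━━┛        
        ┃    ┃                     
        ┃    ┃                     
        ┃━━━━┛                     
        ┃                          
━━━━━━━━┛                          


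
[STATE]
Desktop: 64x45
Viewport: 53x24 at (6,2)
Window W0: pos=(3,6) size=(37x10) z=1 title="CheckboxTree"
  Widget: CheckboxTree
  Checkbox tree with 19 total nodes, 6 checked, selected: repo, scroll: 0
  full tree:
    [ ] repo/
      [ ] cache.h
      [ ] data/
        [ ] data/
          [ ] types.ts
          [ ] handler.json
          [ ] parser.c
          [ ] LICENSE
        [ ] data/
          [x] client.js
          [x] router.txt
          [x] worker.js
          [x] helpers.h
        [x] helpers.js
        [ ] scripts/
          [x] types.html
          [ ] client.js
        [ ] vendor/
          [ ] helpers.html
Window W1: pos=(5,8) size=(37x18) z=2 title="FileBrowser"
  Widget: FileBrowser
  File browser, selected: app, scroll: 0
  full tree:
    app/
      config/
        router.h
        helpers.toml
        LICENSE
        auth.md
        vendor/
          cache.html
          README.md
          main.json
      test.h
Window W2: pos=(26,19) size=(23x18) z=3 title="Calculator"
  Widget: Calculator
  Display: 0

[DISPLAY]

                                                     
                                                     
                                                     
                                                     
━━━━━━━━━━━━━━━━━━━━━━━━━━━━━━━━━┓                   
heckboxTree                      ┃                   
━━━━━━━━━━━━━━━━━━━━━━━━━━━━━━━━━━━┓                 
 FileBrowser                       ┃                 
───────────────────────────────────┨                 
> [-] app/                         ┃                 
    [+] config/                    ┃                 
    test.h                         ┃                 
                                   ┃                 
                                   ┃                 
                                   ┃                 
                                   ┃                 
                                   ┃                 
                    ┏━━━━━━━━━━━━━━━━━━━━━┓          
                    ┃ Calculator          ┃          
                    ┠─────────────────────┨          
                    ┃                    0┃          
                    ┃┌───┬───┬───┬───┐    ┃          
                    ┃│ 7 │ 8 │ 9 │ ÷ │    ┃          
━━━━━━━━━━━━━━━━━━━━┃├───┼───┼───┼───┤    ┃          


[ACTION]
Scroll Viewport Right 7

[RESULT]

                                                     
                                                     
                                                     
                                                     
━━━━━━━━━━━━━━━━━━━━━━━━━━━━┓                        
oxTree                      ┃                        
━━━━━━━━━━━━━━━━━━━━━━━━━━━━━━┓                      
Browser                       ┃                      
──────────────────────────────┨                      
 app/                         ┃                      
+] config/                    ┃                      
est.h                         ┃                      
                              ┃                      
                              ┃                      
                              ┃                      
                              ┃                      
                              ┃                      
               ┏━━━━━━━━━━━━━━━━━━━━━┓               
               ┃ Calculator          ┃               
               ┠─────────────────────┨               
               ┃                    0┃               
               ┃┌───┬───┬───┬───┐    ┃               
               ┃│ 7 │ 8 │ 9 │ ÷ │    ┃               
━━━━━━━━━━━━━━━┃├───┼───┼───┼───┤    ┃               


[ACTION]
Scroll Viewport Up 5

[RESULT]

                                                     
                                                     
                                                     
                                                     
                                                     
                                                     
━━━━━━━━━━━━━━━━━━━━━━━━━━━━┓                        
oxTree                      ┃                        
━━━━━━━━━━━━━━━━━━━━━━━━━━━━━━┓                      
Browser                       ┃                      
──────────────────────────────┨                      
 app/                         ┃                      
+] config/                    ┃                      
est.h                         ┃                      
                              ┃                      
                              ┃                      
                              ┃                      
                              ┃                      
                              ┃                      
               ┏━━━━━━━━━━━━━━━━━━━━━┓               
               ┃ Calculator          ┃               
               ┠─────────────────────┨               
               ┃                    0┃               
               ┃┌───┬───┬───┬───┐    ┃               


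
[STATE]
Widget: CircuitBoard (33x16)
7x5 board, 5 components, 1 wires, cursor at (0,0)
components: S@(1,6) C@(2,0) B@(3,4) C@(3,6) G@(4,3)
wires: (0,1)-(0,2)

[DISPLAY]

   0 1 2 3 4 5 6                 
0  [.]  · ─ ·                    
                                 
1                           S    
                                 
2   C                            
                                 
3                   B       C    
                                 
4               G                
Cursor: (0,0)                    
                                 
                                 
                                 
                                 
                                 


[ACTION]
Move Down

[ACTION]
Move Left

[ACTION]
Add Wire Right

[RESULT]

   0 1 2 3 4 5 6                 
0       · ─ ·                    
                                 
1  [.]─ ·                   S    
                                 
2   C                            
                                 
3                   B       C    
                                 
4               G                
Cursor: (1,0)                    
                                 
                                 
                                 
                                 
                                 


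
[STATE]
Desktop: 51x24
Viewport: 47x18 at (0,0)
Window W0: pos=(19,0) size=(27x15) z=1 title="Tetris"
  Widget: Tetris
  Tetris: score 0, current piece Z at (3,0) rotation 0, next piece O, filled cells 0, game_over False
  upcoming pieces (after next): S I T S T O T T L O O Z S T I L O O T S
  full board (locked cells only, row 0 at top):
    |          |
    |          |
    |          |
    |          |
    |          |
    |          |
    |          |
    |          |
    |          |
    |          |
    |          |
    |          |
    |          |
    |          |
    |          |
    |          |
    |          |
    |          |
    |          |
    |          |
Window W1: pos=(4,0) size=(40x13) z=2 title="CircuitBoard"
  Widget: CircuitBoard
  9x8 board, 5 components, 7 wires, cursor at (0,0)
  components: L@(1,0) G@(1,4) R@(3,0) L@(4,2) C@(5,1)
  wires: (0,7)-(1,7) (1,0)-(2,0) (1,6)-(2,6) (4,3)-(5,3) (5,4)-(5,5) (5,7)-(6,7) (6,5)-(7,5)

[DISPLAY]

    ┏━━━━━━━━━━━━━━━━━━━━━━━━━━━━━━━━━━━━━━┓━┓ 
    ┃ CircuitBoard                         ┃ ┃ 
    ┠──────────────────────────────────────┨─┨ 
    ┃   0 1 2 3 4 5 6 7 8                  ┃ ┃ 
    ┃0  [.]                          ·     ┃ ┃ 
    ┃                                │     ┃ ┃ 
    ┃1   L               G       ·   ·     ┃ ┃ 
    ┃    │                       │         ┃ ┃ 
    ┃2   ·                       ·         ┃ ┃ 
    ┃                                      ┃ ┃ 
    ┃3   R                                 ┃ ┃ 
    ┃                                      ┃ ┃ 
    ┗━━━━━━━━━━━━━━━━━━━━━━━━━━━━━━━━━━━━━━┛ ┃ 
                   ┃          │              ┃ 
                   ┗━━━━━━━━━━━━━━━━━━━━━━━━━┛ 
                                               
                                               
                                               


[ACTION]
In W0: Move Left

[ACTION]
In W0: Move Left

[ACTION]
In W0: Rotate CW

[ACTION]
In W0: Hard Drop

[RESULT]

    ┏━━━━━━━━━━━━━━━━━━━━━━━━━━━━━━━━━━━━━━┓━┓ 
    ┃ CircuitBoard                         ┃ ┃ 
    ┠──────────────────────────────────────┨─┨ 
    ┃   0 1 2 3 4 5 6 7 8                  ┃ ┃ 
    ┃0  [.]                          ·     ┃ ┃ 
    ┃                                │     ┃ ┃ 
    ┃1   L               G       ·   ·     ┃ ┃ 
    ┃    │                       │         ┃ ┃ 
    ┃2   ·                       ·         ┃ ┃ 
    ┃                                      ┃ ┃ 
    ┃3   R                                 ┃ ┃ 
    ┃                                      ┃ ┃ 
    ┗━━━━━━━━━━━━━━━━━━━━━━━━━━━━━━━━━━━━━━┛ ┃ 
                   ┃ ▓        │              ┃ 
                   ┗━━━━━━━━━━━━━━━━━━━━━━━━━┛ 
                                               
                                               
                                               


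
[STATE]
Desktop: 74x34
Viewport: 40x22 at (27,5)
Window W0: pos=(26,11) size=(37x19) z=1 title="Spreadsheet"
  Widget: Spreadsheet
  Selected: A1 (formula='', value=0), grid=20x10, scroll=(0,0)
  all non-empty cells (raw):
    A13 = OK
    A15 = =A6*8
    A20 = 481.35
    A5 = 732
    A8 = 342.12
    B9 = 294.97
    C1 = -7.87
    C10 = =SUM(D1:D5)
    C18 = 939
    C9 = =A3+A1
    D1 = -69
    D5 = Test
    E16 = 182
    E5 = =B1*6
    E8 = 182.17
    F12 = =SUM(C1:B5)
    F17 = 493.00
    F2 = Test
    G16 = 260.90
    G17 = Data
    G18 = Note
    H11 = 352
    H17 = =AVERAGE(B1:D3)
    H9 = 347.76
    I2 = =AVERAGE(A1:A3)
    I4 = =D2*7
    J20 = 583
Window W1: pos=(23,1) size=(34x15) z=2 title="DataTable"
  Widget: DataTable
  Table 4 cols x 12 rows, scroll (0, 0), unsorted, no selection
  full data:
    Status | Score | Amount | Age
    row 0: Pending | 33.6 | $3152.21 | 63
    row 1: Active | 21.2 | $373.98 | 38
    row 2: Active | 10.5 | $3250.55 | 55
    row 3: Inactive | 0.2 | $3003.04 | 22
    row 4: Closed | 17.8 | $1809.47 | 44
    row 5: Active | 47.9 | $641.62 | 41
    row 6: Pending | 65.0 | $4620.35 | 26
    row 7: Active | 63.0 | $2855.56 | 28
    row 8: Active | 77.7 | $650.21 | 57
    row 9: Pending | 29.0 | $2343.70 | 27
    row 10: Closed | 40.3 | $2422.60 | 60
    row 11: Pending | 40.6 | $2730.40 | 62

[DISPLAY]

─────┼─────┼────────┼───     ┃          
ding │33.6 │$3152.21│63      ┃          
ive  │21.2 │$373.98 │38      ┃          
ive  │10.5 │$3250.55│55      ┃          
ctive│0.2  │$3003.04│22      ┃          
sed  │17.8 │$1809.47│44      ┃          
ive  │47.9 │$641.62 │41      ┃━━━━━┓    
ding │65.0 │$4620.35│26      ┃     ┃    
ive  │63.0 │$2855.56│28      ┃─────┨    
ive  │77.7 │$650.21 │57      ┃     ┃    
━━━━━━━━━━━━━━━━━━━━━━━━━━━━━┛ D   ┃    
-----------------------------------┃    
  1      [0]       0   -7.87     -6┃    
  2        0       0       0       ┃    
  3        0       0       0       ┃    
  4        0       0       0       ┃    
  5      732       0       0Test   ┃    
  6        0       0       0       ┃    
  7        0       0       0       ┃    
  8   342.12       0       0       ┃    
  9        0  294.97       0       ┃    
 10        0       0     -69       ┃    


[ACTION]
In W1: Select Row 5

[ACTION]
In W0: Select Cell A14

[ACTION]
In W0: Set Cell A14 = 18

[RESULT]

─────┼─────┼────────┼───     ┃          
ding │33.6 │$3152.21│63      ┃          
ive  │21.2 │$373.98 │38      ┃          
ive  │10.5 │$3250.55│55      ┃          
ctive│0.2  │$3003.04│22      ┃          
sed  │17.8 │$1809.47│44      ┃          
ive  │47.9 │$641.62 │41      ┃━━━━━┓    
ding │65.0 │$4620.35│26      ┃     ┃    
ive  │63.0 │$2855.56│28      ┃─────┨    
ive  │77.7 │$650.21 │57      ┃     ┃    
━━━━━━━━━━━━━━━━━━━━━━━━━━━━━┛ D   ┃    
-----------------------------------┃    
  1        0       0   -7.87     -6┃    
  2        0       0       0       ┃    
  3        0       0       0       ┃    
  4        0       0       0       ┃    
  5      732       0       0Test   ┃    
  6        0       0       0       ┃    
  7        0       0       0       ┃    
  8   342.12       0       0       ┃    
  9        0  294.97       0       ┃    
 10        0       0     -69       ┃    


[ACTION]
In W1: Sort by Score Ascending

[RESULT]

─────┼─────┼────────┼───     ┃          
ctive│0.2  │$3003.04│22      ┃          
ive  │10.5 │$3250.55│55      ┃          
sed  │17.8 │$1809.47│44      ┃          
ive  │21.2 │$373.98 │38      ┃          
ding │29.0 │$2343.70│27      ┃          
ding │33.6 │$3152.21│63      ┃━━━━━┓    
sed  │40.3 │$2422.60│60      ┃     ┃    
ding │40.6 │$2730.40│62      ┃─────┨    
ive  │47.9 │$641.62 │41      ┃     ┃    
━━━━━━━━━━━━━━━━━━━━━━━━━━━━━┛ D   ┃    
-----------------------------------┃    
  1        0       0   -7.87     -6┃    
  2        0       0       0       ┃    
  3        0       0       0       ┃    
  4        0       0       0       ┃    
  5      732       0       0Test   ┃    
  6        0       0       0       ┃    
  7        0       0       0       ┃    
  8   342.12       0       0       ┃    
  9        0  294.97       0       ┃    
 10        0       0     -69       ┃    


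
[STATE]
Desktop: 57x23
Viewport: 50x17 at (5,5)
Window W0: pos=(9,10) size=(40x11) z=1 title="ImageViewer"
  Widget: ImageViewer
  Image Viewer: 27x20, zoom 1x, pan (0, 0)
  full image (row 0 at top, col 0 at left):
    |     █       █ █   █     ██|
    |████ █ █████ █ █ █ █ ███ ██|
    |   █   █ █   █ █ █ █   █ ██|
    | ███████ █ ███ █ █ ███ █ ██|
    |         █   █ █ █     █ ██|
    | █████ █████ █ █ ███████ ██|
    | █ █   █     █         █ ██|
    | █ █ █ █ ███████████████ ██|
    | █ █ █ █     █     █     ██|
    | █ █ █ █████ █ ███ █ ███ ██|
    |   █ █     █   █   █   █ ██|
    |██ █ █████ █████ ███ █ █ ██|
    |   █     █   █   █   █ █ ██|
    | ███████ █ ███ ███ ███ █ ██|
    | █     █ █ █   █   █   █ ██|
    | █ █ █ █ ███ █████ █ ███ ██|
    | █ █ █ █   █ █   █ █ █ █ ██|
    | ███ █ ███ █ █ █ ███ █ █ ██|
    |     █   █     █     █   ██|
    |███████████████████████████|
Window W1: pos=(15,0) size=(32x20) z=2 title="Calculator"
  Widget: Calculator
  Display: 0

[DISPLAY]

          ┃│ 7 │ 8 │ 9 │ ÷ │             ┃        
          ┃├───┼───┼───┼───┤             ┃        
          ┃│ 4 │ 5 │ 6 │ × │             ┃        
          ┃├───┼───┼───┼───┤             ┃        
          ┃│ 1 │ 2 │ 3 │ - │             ┃        
    ┏━━━━━┃├───┼───┼───┼───┤             ┃━┓      
    ┃ Imag┃│ 0 │ . │ = │ + │             ┃ ┃      
    ┠─────┃├───┼───┼───┼───┤             ┃─┨      
    ┃     ┃│ C │ MC│ MR│ M+│             ┃ ┃      
    ┃████ ┃└───┴───┴───┴───┘             ┃ ┃      
    ┃   █ ┃                              ┃ ┃      
    ┃ ████┃                              ┃ ┃      
    ┃     ┃                              ┃ ┃      
    ┃ ████┃                              ┃ ┃      
    ┃ █ █ ┗━━━━━━━━━━━━━━━━━━━━━━━━━━━━━━┛ ┃      
    ┗━━━━━━━━━━━━━━━━━━━━━━━━━━━━━━━━━━━━━━┛      
                                                  


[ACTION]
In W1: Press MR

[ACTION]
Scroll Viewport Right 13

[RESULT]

        ┃│ 7 │ 8 │ 9 │ ÷ │             ┃          
        ┃├───┼───┼───┼───┤             ┃          
        ┃│ 4 │ 5 │ 6 │ × │             ┃          
        ┃├───┼───┼───┼───┤             ┃          
        ┃│ 1 │ 2 │ 3 │ - │             ┃          
  ┏━━━━━┃├───┼───┼───┼───┤             ┃━┓        
  ┃ Imag┃│ 0 │ . │ = │ + │             ┃ ┃        
  ┠─────┃├───┼───┼───┼───┤             ┃─┨        
  ┃     ┃│ C │ MC│ MR│ M+│             ┃ ┃        
  ┃████ ┃└───┴───┴───┴───┘             ┃ ┃        
  ┃   █ ┃                              ┃ ┃        
  ┃ ████┃                              ┃ ┃        
  ┃     ┃                              ┃ ┃        
  ┃ ████┃                              ┃ ┃        
  ┃ █ █ ┗━━━━━━━━━━━━━━━━━━━━━━━━━━━━━━┛ ┃        
  ┗━━━━━━━━━━━━━━━━━━━━━━━━━━━━━━━━━━━━━━┛        
                                                  


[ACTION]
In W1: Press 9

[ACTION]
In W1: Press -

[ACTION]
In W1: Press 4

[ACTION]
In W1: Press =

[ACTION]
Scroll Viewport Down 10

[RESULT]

        ┃├───┼───┼───┼───┤             ┃          
        ┃│ 4 │ 5 │ 6 │ × │             ┃          
        ┃├───┼───┼───┼───┤             ┃          
        ┃│ 1 │ 2 │ 3 │ - │             ┃          
  ┏━━━━━┃├───┼───┼───┼───┤             ┃━┓        
  ┃ Imag┃│ 0 │ . │ = │ + │             ┃ ┃        
  ┠─────┃├───┼───┼───┼───┤             ┃─┨        
  ┃     ┃│ C │ MC│ MR│ M+│             ┃ ┃        
  ┃████ ┃└───┴───┴───┴───┘             ┃ ┃        
  ┃   █ ┃                              ┃ ┃        
  ┃ ████┃                              ┃ ┃        
  ┃     ┃                              ┃ ┃        
  ┃ ████┃                              ┃ ┃        
  ┃ █ █ ┗━━━━━━━━━━━━━━━━━━━━━━━━━━━━━━┛ ┃        
  ┗━━━━━━━━━━━━━━━━━━━━━━━━━━━━━━━━━━━━━━┛        
                                                  
                                                  
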